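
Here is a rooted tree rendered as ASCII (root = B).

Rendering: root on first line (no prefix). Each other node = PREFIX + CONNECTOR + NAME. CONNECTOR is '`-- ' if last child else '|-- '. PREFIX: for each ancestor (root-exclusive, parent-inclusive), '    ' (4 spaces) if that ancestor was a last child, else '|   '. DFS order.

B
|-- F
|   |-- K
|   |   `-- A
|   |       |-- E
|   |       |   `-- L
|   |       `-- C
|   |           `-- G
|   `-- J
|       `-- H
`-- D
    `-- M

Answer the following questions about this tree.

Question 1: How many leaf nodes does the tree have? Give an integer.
Answer: 4

Derivation:
Leaves (nodes with no children): G, H, L, M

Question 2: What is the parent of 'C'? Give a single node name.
Answer: A

Derivation:
Scan adjacency: C appears as child of A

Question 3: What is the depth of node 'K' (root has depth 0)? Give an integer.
Path from root to K: B -> F -> K
Depth = number of edges = 2

Answer: 2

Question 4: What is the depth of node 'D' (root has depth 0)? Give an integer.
Answer: 1

Derivation:
Path from root to D: B -> D
Depth = number of edges = 1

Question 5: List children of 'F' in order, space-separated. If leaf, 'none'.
Node F's children (from adjacency): K, J

Answer: K J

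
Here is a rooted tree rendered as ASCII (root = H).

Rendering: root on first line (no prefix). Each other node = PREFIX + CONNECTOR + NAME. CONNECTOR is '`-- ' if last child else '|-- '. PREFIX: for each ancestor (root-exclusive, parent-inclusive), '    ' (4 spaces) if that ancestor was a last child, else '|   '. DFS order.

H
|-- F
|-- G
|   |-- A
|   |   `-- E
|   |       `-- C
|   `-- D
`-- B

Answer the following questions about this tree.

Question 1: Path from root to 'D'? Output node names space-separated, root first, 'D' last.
Walk down from root: H -> G -> D

Answer: H G D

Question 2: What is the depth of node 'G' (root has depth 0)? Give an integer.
Answer: 1

Derivation:
Path from root to G: H -> G
Depth = number of edges = 1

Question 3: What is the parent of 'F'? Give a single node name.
Scan adjacency: F appears as child of H

Answer: H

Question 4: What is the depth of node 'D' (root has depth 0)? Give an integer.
Answer: 2

Derivation:
Path from root to D: H -> G -> D
Depth = number of edges = 2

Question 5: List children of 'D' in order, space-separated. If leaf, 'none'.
Answer: none

Derivation:
Node D's children (from adjacency): (leaf)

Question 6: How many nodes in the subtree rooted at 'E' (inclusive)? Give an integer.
Subtree rooted at E contains: C, E
Count = 2

Answer: 2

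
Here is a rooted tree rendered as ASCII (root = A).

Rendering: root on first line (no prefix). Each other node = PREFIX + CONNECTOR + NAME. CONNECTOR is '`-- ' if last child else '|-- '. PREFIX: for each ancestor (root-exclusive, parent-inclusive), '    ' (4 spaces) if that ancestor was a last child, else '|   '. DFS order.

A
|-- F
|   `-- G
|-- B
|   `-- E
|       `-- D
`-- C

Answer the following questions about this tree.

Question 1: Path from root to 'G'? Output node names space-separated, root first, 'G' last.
Answer: A F G

Derivation:
Walk down from root: A -> F -> G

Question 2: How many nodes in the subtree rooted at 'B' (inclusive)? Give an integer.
Subtree rooted at B contains: B, D, E
Count = 3

Answer: 3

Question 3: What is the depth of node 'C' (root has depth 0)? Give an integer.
Answer: 1

Derivation:
Path from root to C: A -> C
Depth = number of edges = 1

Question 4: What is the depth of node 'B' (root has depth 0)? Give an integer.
Path from root to B: A -> B
Depth = number of edges = 1

Answer: 1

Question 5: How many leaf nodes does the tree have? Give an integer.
Leaves (nodes with no children): C, D, G

Answer: 3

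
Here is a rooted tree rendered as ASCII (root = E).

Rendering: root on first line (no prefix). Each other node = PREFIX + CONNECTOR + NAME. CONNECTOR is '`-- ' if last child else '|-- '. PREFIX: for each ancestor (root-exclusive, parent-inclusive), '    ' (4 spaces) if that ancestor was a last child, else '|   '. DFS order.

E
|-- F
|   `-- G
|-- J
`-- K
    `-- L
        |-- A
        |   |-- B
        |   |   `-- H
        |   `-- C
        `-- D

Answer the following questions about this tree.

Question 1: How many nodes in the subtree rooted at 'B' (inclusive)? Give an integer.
Answer: 2

Derivation:
Subtree rooted at B contains: B, H
Count = 2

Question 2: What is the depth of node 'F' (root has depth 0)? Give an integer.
Answer: 1

Derivation:
Path from root to F: E -> F
Depth = number of edges = 1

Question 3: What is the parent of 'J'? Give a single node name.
Scan adjacency: J appears as child of E

Answer: E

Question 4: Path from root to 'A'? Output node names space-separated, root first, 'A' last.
Answer: E K L A

Derivation:
Walk down from root: E -> K -> L -> A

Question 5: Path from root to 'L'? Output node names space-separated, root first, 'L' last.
Walk down from root: E -> K -> L

Answer: E K L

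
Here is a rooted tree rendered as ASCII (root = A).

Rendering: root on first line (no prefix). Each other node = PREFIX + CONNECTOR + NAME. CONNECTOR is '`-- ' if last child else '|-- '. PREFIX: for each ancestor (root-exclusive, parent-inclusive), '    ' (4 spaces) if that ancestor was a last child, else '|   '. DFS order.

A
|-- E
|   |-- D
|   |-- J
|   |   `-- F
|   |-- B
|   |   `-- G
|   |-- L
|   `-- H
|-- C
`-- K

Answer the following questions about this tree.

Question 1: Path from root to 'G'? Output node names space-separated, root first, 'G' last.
Answer: A E B G

Derivation:
Walk down from root: A -> E -> B -> G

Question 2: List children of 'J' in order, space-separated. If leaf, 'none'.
Answer: F

Derivation:
Node J's children (from adjacency): F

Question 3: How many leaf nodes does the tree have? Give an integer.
Answer: 7

Derivation:
Leaves (nodes with no children): C, D, F, G, H, K, L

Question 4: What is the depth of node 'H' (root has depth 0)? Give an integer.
Path from root to H: A -> E -> H
Depth = number of edges = 2

Answer: 2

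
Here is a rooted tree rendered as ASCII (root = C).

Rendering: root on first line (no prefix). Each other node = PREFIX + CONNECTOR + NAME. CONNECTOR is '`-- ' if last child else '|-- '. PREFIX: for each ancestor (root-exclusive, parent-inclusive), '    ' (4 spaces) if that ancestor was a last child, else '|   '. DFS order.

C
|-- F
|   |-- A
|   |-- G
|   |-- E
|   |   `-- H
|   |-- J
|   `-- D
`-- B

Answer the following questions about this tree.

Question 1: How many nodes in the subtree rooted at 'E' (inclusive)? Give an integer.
Answer: 2

Derivation:
Subtree rooted at E contains: E, H
Count = 2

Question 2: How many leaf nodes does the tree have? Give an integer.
Leaves (nodes with no children): A, B, D, G, H, J

Answer: 6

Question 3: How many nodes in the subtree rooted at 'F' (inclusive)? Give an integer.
Subtree rooted at F contains: A, D, E, F, G, H, J
Count = 7

Answer: 7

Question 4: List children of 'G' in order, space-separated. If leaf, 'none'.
Answer: none

Derivation:
Node G's children (from adjacency): (leaf)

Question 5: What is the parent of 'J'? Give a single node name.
Answer: F

Derivation:
Scan adjacency: J appears as child of F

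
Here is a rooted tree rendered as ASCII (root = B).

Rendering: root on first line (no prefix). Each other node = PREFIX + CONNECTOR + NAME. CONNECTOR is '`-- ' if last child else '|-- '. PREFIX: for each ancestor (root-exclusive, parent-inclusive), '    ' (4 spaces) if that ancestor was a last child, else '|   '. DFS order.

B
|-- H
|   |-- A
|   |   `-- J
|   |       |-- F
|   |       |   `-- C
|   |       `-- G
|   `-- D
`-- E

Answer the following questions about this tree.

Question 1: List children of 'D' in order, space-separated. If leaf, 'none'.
Node D's children (from adjacency): (leaf)

Answer: none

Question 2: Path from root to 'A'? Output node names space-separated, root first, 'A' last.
Walk down from root: B -> H -> A

Answer: B H A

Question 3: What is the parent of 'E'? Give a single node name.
Answer: B

Derivation:
Scan adjacency: E appears as child of B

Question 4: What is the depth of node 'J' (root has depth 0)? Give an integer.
Path from root to J: B -> H -> A -> J
Depth = number of edges = 3

Answer: 3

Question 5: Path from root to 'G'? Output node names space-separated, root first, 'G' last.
Answer: B H A J G

Derivation:
Walk down from root: B -> H -> A -> J -> G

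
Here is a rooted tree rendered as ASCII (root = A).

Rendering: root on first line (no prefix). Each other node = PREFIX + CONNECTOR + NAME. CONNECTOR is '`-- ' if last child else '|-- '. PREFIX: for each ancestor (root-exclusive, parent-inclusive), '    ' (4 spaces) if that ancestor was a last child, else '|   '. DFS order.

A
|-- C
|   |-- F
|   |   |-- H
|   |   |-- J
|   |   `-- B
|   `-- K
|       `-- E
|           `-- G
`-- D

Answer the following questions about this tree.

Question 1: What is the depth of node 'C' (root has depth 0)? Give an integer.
Path from root to C: A -> C
Depth = number of edges = 1

Answer: 1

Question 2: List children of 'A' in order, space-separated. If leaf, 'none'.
Node A's children (from adjacency): C, D

Answer: C D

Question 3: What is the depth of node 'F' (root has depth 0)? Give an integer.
Path from root to F: A -> C -> F
Depth = number of edges = 2

Answer: 2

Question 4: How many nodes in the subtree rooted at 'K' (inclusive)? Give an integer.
Subtree rooted at K contains: E, G, K
Count = 3

Answer: 3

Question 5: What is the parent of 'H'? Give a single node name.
Answer: F

Derivation:
Scan adjacency: H appears as child of F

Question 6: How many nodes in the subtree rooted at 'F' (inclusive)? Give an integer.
Subtree rooted at F contains: B, F, H, J
Count = 4

Answer: 4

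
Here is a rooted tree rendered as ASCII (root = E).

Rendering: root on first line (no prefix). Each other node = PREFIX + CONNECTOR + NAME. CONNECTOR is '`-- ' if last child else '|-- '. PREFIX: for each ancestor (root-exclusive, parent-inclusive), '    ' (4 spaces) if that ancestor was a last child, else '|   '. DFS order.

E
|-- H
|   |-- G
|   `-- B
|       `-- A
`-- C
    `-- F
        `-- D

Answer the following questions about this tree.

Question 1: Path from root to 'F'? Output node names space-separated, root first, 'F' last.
Walk down from root: E -> C -> F

Answer: E C F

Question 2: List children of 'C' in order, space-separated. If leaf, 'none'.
Answer: F

Derivation:
Node C's children (from adjacency): F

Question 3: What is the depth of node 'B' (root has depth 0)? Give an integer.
Path from root to B: E -> H -> B
Depth = number of edges = 2

Answer: 2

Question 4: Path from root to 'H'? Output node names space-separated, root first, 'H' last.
Walk down from root: E -> H

Answer: E H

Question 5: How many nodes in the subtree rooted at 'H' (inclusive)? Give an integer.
Answer: 4

Derivation:
Subtree rooted at H contains: A, B, G, H
Count = 4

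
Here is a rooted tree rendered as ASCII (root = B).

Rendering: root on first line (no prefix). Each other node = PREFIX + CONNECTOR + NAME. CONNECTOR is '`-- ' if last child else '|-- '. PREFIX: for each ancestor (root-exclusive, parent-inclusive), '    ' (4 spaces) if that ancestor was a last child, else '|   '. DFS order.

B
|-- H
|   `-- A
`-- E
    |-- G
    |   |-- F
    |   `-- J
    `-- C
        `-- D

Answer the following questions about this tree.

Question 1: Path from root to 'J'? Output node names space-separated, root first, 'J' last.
Walk down from root: B -> E -> G -> J

Answer: B E G J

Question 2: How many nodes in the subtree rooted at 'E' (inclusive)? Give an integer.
Subtree rooted at E contains: C, D, E, F, G, J
Count = 6

Answer: 6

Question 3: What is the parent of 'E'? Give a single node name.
Scan adjacency: E appears as child of B

Answer: B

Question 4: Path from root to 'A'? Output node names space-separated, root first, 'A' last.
Answer: B H A

Derivation:
Walk down from root: B -> H -> A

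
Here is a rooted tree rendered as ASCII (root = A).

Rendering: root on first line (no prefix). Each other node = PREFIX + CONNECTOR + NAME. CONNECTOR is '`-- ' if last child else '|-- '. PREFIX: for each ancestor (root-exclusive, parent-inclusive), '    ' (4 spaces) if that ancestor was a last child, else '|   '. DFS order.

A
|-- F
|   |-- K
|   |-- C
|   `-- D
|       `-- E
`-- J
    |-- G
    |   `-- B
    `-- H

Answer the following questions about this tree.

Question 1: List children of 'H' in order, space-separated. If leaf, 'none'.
Answer: none

Derivation:
Node H's children (from adjacency): (leaf)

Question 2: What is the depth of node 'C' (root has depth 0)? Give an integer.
Answer: 2

Derivation:
Path from root to C: A -> F -> C
Depth = number of edges = 2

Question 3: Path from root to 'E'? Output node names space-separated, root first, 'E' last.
Answer: A F D E

Derivation:
Walk down from root: A -> F -> D -> E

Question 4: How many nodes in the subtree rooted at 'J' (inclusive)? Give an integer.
Subtree rooted at J contains: B, G, H, J
Count = 4

Answer: 4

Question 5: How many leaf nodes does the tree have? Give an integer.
Answer: 5

Derivation:
Leaves (nodes with no children): B, C, E, H, K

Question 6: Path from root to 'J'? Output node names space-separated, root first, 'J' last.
Answer: A J

Derivation:
Walk down from root: A -> J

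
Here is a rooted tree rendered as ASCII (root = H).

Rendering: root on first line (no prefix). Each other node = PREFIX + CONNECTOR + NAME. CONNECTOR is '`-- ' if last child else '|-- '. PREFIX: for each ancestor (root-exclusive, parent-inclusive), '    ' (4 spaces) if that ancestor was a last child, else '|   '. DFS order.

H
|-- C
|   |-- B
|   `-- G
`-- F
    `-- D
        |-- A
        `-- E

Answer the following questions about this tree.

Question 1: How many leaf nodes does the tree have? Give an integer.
Answer: 4

Derivation:
Leaves (nodes with no children): A, B, E, G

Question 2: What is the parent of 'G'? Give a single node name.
Scan adjacency: G appears as child of C

Answer: C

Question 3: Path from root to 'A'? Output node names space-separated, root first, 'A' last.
Answer: H F D A

Derivation:
Walk down from root: H -> F -> D -> A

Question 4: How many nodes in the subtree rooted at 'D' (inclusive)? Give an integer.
Answer: 3

Derivation:
Subtree rooted at D contains: A, D, E
Count = 3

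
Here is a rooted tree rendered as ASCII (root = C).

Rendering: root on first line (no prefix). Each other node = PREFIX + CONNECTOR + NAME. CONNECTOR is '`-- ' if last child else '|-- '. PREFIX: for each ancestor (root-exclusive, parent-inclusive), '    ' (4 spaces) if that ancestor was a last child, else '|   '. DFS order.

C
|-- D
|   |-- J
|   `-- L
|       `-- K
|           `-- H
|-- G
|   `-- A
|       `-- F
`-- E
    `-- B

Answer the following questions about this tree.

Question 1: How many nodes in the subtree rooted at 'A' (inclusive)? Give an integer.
Subtree rooted at A contains: A, F
Count = 2

Answer: 2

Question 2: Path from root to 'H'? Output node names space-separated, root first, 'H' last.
Walk down from root: C -> D -> L -> K -> H

Answer: C D L K H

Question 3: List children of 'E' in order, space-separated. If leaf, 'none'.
Node E's children (from adjacency): B

Answer: B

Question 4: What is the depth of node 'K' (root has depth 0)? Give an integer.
Path from root to K: C -> D -> L -> K
Depth = number of edges = 3

Answer: 3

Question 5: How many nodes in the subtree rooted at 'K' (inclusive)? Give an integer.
Answer: 2

Derivation:
Subtree rooted at K contains: H, K
Count = 2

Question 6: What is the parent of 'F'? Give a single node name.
Answer: A

Derivation:
Scan adjacency: F appears as child of A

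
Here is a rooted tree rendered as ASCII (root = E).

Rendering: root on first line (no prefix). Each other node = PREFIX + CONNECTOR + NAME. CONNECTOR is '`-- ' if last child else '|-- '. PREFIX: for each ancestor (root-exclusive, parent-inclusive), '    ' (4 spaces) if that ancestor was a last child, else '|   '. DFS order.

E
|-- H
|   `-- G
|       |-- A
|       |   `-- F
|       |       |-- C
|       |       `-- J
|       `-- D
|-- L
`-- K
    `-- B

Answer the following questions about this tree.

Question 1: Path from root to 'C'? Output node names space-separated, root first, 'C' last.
Answer: E H G A F C

Derivation:
Walk down from root: E -> H -> G -> A -> F -> C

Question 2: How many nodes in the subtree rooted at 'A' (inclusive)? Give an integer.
Subtree rooted at A contains: A, C, F, J
Count = 4

Answer: 4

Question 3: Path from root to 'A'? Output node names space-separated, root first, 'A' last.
Walk down from root: E -> H -> G -> A

Answer: E H G A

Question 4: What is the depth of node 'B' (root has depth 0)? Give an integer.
Path from root to B: E -> K -> B
Depth = number of edges = 2

Answer: 2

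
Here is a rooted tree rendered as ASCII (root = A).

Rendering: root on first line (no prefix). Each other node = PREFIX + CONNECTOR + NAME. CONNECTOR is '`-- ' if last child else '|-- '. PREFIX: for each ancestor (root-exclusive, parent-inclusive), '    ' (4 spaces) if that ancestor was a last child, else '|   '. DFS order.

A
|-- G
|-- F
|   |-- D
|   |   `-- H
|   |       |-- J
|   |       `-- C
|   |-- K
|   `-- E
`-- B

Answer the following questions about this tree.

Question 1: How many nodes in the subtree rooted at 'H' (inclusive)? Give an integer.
Answer: 3

Derivation:
Subtree rooted at H contains: C, H, J
Count = 3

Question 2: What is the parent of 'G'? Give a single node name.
Answer: A

Derivation:
Scan adjacency: G appears as child of A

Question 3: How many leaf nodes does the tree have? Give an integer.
Leaves (nodes with no children): B, C, E, G, J, K

Answer: 6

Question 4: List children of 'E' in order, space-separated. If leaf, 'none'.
Answer: none

Derivation:
Node E's children (from adjacency): (leaf)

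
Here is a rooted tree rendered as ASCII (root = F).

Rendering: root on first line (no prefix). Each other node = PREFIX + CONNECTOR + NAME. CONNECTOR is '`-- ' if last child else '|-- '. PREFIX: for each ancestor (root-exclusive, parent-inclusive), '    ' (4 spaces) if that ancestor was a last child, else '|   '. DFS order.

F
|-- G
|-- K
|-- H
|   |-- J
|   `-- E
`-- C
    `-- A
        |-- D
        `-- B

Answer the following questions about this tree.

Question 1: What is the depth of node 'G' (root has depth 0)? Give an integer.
Path from root to G: F -> G
Depth = number of edges = 1

Answer: 1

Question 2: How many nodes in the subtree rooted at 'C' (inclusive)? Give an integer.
Subtree rooted at C contains: A, B, C, D
Count = 4

Answer: 4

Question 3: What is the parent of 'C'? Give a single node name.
Scan adjacency: C appears as child of F

Answer: F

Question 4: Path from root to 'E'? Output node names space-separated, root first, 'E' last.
Answer: F H E

Derivation:
Walk down from root: F -> H -> E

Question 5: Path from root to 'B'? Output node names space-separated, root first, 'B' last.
Answer: F C A B

Derivation:
Walk down from root: F -> C -> A -> B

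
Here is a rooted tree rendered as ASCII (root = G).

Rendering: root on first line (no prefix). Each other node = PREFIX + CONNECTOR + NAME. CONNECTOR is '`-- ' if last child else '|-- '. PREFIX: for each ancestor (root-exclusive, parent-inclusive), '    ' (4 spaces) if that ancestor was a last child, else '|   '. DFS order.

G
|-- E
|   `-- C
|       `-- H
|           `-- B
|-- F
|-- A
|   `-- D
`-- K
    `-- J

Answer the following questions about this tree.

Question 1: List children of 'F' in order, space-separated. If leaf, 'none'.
Answer: none

Derivation:
Node F's children (from adjacency): (leaf)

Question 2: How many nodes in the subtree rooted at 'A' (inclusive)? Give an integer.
Answer: 2

Derivation:
Subtree rooted at A contains: A, D
Count = 2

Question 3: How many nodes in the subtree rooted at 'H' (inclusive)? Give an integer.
Subtree rooted at H contains: B, H
Count = 2

Answer: 2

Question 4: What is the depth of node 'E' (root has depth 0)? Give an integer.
Answer: 1

Derivation:
Path from root to E: G -> E
Depth = number of edges = 1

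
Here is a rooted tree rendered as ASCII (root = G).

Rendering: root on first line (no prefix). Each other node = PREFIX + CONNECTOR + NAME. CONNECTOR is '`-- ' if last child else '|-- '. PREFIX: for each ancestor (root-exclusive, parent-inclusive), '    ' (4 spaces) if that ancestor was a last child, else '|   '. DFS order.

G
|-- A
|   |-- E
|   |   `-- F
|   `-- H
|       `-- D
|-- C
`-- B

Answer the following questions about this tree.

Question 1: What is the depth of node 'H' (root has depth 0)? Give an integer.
Answer: 2

Derivation:
Path from root to H: G -> A -> H
Depth = number of edges = 2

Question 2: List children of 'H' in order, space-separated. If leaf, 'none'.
Answer: D

Derivation:
Node H's children (from adjacency): D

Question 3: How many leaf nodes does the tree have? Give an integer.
Answer: 4

Derivation:
Leaves (nodes with no children): B, C, D, F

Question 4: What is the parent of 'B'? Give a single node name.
Answer: G

Derivation:
Scan adjacency: B appears as child of G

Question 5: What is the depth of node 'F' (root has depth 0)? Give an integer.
Answer: 3

Derivation:
Path from root to F: G -> A -> E -> F
Depth = number of edges = 3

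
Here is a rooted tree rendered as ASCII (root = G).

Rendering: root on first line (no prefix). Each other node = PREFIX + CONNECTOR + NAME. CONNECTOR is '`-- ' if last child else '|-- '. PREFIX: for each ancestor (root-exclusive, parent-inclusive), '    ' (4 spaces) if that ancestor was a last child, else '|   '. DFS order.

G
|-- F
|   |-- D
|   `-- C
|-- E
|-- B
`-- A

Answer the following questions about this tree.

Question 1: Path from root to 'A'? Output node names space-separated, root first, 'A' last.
Answer: G A

Derivation:
Walk down from root: G -> A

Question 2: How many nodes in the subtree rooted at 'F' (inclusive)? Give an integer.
Answer: 3

Derivation:
Subtree rooted at F contains: C, D, F
Count = 3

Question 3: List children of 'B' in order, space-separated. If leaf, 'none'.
Node B's children (from adjacency): (leaf)

Answer: none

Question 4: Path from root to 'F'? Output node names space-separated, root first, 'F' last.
Walk down from root: G -> F

Answer: G F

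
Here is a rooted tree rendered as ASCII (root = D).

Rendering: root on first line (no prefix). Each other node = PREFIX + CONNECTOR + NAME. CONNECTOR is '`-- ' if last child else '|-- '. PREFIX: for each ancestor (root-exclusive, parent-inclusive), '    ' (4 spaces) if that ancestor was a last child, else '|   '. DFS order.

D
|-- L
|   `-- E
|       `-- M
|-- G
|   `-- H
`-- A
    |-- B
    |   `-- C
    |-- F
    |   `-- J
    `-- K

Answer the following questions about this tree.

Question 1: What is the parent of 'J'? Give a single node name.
Scan adjacency: J appears as child of F

Answer: F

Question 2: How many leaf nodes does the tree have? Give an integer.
Leaves (nodes with no children): C, H, J, K, M

Answer: 5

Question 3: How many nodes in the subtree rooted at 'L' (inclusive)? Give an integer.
Subtree rooted at L contains: E, L, M
Count = 3

Answer: 3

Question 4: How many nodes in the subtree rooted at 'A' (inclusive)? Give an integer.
Answer: 6

Derivation:
Subtree rooted at A contains: A, B, C, F, J, K
Count = 6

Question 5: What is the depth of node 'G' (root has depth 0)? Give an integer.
Path from root to G: D -> G
Depth = number of edges = 1

Answer: 1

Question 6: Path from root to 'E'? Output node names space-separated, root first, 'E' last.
Walk down from root: D -> L -> E

Answer: D L E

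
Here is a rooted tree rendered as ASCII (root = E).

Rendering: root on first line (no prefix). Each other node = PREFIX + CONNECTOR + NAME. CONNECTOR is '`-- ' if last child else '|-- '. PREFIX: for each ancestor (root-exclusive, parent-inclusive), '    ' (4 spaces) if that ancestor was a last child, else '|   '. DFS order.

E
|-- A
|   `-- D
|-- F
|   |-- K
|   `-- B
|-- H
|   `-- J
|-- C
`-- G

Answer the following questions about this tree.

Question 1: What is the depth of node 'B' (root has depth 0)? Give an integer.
Path from root to B: E -> F -> B
Depth = number of edges = 2

Answer: 2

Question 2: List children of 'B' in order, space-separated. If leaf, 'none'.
Answer: none

Derivation:
Node B's children (from adjacency): (leaf)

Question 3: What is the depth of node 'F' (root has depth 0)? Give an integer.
Answer: 1

Derivation:
Path from root to F: E -> F
Depth = number of edges = 1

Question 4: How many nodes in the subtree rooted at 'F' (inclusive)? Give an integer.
Subtree rooted at F contains: B, F, K
Count = 3

Answer: 3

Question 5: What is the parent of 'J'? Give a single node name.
Scan adjacency: J appears as child of H

Answer: H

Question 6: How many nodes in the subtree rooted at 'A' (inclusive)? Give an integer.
Answer: 2

Derivation:
Subtree rooted at A contains: A, D
Count = 2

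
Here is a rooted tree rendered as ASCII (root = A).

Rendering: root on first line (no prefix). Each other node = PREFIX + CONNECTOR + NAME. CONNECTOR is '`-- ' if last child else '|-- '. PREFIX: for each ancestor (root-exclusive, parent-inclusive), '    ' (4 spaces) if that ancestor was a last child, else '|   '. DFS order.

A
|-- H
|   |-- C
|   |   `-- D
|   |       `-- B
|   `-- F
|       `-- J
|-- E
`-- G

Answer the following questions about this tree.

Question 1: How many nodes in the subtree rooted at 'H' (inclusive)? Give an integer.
Answer: 6

Derivation:
Subtree rooted at H contains: B, C, D, F, H, J
Count = 6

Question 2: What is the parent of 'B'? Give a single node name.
Scan adjacency: B appears as child of D

Answer: D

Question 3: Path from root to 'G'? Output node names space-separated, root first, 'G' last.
Walk down from root: A -> G

Answer: A G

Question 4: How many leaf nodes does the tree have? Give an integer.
Answer: 4

Derivation:
Leaves (nodes with no children): B, E, G, J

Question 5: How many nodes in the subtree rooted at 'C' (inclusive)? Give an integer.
Subtree rooted at C contains: B, C, D
Count = 3

Answer: 3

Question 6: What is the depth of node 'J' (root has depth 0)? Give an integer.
Path from root to J: A -> H -> F -> J
Depth = number of edges = 3

Answer: 3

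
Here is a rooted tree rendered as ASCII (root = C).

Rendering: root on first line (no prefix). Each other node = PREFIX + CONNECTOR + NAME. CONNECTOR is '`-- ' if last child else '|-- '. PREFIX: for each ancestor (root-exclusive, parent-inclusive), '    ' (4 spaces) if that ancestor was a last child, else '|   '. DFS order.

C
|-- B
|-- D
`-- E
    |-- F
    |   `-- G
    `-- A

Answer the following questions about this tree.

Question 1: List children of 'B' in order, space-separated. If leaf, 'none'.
Answer: none

Derivation:
Node B's children (from adjacency): (leaf)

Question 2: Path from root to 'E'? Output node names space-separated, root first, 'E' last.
Answer: C E

Derivation:
Walk down from root: C -> E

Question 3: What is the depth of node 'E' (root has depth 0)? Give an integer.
Answer: 1

Derivation:
Path from root to E: C -> E
Depth = number of edges = 1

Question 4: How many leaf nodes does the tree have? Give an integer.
Answer: 4

Derivation:
Leaves (nodes with no children): A, B, D, G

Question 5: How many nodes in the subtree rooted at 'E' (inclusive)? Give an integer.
Answer: 4

Derivation:
Subtree rooted at E contains: A, E, F, G
Count = 4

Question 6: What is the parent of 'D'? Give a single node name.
Scan adjacency: D appears as child of C

Answer: C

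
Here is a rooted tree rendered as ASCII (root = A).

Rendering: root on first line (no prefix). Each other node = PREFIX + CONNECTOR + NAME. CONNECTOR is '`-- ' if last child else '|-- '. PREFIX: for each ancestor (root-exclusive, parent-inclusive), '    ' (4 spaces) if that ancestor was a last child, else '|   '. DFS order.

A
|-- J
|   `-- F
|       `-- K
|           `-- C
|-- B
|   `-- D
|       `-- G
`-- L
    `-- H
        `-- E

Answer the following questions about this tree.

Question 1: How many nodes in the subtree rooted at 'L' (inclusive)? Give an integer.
Answer: 3

Derivation:
Subtree rooted at L contains: E, H, L
Count = 3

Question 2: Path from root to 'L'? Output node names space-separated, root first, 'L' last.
Walk down from root: A -> L

Answer: A L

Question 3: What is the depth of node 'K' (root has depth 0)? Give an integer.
Answer: 3

Derivation:
Path from root to K: A -> J -> F -> K
Depth = number of edges = 3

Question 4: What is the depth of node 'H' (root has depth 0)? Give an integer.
Answer: 2

Derivation:
Path from root to H: A -> L -> H
Depth = number of edges = 2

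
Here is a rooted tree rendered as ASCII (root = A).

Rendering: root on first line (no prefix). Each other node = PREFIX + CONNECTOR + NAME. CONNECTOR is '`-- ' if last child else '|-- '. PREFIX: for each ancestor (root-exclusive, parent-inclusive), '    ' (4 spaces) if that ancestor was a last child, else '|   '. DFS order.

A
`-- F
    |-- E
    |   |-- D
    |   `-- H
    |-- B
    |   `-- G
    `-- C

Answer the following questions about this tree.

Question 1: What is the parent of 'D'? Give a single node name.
Answer: E

Derivation:
Scan adjacency: D appears as child of E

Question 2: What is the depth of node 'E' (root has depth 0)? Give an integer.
Path from root to E: A -> F -> E
Depth = number of edges = 2

Answer: 2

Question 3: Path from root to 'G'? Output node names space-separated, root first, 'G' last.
Walk down from root: A -> F -> B -> G

Answer: A F B G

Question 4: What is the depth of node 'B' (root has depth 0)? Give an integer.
Answer: 2

Derivation:
Path from root to B: A -> F -> B
Depth = number of edges = 2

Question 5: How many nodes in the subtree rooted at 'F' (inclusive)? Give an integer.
Subtree rooted at F contains: B, C, D, E, F, G, H
Count = 7

Answer: 7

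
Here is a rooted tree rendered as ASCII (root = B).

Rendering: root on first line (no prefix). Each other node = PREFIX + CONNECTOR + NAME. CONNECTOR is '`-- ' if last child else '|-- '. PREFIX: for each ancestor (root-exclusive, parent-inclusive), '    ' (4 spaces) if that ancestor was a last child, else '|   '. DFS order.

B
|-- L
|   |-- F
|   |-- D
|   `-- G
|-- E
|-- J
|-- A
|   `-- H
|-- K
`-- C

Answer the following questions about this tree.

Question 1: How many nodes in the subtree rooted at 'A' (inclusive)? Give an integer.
Subtree rooted at A contains: A, H
Count = 2

Answer: 2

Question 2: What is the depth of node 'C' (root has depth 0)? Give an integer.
Path from root to C: B -> C
Depth = number of edges = 1

Answer: 1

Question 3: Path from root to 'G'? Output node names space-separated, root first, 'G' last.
Walk down from root: B -> L -> G

Answer: B L G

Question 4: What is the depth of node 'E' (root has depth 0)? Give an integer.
Answer: 1

Derivation:
Path from root to E: B -> E
Depth = number of edges = 1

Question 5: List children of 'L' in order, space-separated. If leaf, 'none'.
Node L's children (from adjacency): F, D, G

Answer: F D G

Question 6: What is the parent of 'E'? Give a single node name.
Answer: B

Derivation:
Scan adjacency: E appears as child of B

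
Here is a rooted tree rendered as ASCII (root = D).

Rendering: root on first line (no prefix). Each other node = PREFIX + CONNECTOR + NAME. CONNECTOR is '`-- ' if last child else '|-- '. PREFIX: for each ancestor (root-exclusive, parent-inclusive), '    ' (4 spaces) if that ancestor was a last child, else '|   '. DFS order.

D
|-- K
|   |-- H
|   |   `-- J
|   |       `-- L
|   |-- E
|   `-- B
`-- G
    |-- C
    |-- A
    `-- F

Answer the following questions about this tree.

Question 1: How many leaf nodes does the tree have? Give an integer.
Answer: 6

Derivation:
Leaves (nodes with no children): A, B, C, E, F, L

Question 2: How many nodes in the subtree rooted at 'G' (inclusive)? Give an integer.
Answer: 4

Derivation:
Subtree rooted at G contains: A, C, F, G
Count = 4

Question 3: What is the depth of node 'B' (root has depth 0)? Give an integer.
Path from root to B: D -> K -> B
Depth = number of edges = 2

Answer: 2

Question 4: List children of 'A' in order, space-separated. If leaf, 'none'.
Node A's children (from adjacency): (leaf)

Answer: none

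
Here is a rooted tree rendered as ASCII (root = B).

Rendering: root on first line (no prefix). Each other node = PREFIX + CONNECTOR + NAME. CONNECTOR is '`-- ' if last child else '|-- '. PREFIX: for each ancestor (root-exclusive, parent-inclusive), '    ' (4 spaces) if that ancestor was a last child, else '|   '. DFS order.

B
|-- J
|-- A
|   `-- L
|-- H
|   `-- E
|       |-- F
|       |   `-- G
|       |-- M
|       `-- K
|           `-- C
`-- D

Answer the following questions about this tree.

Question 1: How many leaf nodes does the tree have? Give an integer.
Leaves (nodes with no children): C, D, G, J, L, M

Answer: 6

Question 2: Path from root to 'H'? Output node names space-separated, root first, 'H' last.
Walk down from root: B -> H

Answer: B H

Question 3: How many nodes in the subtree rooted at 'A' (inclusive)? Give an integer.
Subtree rooted at A contains: A, L
Count = 2

Answer: 2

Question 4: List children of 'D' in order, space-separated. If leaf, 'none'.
Answer: none

Derivation:
Node D's children (from adjacency): (leaf)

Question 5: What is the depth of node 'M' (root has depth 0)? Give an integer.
Path from root to M: B -> H -> E -> M
Depth = number of edges = 3

Answer: 3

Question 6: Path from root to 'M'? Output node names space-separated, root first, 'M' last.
Walk down from root: B -> H -> E -> M

Answer: B H E M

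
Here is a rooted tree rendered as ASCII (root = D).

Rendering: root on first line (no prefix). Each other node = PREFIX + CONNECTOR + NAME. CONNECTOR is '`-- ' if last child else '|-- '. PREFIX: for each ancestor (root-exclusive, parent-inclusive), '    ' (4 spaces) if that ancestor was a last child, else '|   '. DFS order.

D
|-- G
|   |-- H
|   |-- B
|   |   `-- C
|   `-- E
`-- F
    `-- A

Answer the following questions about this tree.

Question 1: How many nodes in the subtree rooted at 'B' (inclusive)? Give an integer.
Subtree rooted at B contains: B, C
Count = 2

Answer: 2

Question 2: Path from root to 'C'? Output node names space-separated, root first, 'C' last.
Answer: D G B C

Derivation:
Walk down from root: D -> G -> B -> C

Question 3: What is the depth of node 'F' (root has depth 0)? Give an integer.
Answer: 1

Derivation:
Path from root to F: D -> F
Depth = number of edges = 1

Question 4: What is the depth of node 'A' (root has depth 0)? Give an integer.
Answer: 2

Derivation:
Path from root to A: D -> F -> A
Depth = number of edges = 2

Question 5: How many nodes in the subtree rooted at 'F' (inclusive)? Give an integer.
Answer: 2

Derivation:
Subtree rooted at F contains: A, F
Count = 2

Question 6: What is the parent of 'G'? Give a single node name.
Scan adjacency: G appears as child of D

Answer: D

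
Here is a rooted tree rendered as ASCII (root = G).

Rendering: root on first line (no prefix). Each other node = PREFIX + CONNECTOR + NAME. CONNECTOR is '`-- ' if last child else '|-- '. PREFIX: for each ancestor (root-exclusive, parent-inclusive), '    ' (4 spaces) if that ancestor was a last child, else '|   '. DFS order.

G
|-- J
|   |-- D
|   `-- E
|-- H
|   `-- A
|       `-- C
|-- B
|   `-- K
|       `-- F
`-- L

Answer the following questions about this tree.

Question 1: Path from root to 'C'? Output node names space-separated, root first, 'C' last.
Walk down from root: G -> H -> A -> C

Answer: G H A C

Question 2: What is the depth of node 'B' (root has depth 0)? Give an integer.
Path from root to B: G -> B
Depth = number of edges = 1

Answer: 1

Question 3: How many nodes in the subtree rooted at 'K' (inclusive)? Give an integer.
Subtree rooted at K contains: F, K
Count = 2

Answer: 2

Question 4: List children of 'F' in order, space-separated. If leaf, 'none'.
Node F's children (from adjacency): (leaf)

Answer: none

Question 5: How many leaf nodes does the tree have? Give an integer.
Answer: 5

Derivation:
Leaves (nodes with no children): C, D, E, F, L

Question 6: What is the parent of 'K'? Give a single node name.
Scan adjacency: K appears as child of B

Answer: B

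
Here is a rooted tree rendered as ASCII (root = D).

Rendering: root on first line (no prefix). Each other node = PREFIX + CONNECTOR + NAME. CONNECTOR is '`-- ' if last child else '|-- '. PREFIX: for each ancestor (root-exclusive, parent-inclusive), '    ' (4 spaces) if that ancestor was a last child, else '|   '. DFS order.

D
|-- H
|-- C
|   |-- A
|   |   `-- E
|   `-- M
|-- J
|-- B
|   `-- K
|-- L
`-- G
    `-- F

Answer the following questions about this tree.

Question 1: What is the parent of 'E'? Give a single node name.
Answer: A

Derivation:
Scan adjacency: E appears as child of A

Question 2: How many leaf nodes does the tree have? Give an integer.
Leaves (nodes with no children): E, F, H, J, K, L, M

Answer: 7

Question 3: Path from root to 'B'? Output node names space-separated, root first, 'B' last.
Answer: D B

Derivation:
Walk down from root: D -> B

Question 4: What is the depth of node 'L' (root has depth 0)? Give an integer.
Path from root to L: D -> L
Depth = number of edges = 1

Answer: 1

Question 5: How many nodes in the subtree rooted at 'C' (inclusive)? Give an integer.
Answer: 4

Derivation:
Subtree rooted at C contains: A, C, E, M
Count = 4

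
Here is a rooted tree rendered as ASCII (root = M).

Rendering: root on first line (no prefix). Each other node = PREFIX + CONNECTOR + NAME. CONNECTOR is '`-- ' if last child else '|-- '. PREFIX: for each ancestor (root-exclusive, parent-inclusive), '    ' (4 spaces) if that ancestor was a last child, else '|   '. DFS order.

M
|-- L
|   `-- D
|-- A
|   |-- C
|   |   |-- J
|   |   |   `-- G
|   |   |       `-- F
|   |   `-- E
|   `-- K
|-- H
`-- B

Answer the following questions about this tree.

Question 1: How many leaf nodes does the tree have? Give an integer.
Answer: 6

Derivation:
Leaves (nodes with no children): B, D, E, F, H, K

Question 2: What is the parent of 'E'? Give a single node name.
Answer: C

Derivation:
Scan adjacency: E appears as child of C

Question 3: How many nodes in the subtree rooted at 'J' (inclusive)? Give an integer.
Subtree rooted at J contains: F, G, J
Count = 3

Answer: 3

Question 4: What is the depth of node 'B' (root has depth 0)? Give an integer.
Path from root to B: M -> B
Depth = number of edges = 1

Answer: 1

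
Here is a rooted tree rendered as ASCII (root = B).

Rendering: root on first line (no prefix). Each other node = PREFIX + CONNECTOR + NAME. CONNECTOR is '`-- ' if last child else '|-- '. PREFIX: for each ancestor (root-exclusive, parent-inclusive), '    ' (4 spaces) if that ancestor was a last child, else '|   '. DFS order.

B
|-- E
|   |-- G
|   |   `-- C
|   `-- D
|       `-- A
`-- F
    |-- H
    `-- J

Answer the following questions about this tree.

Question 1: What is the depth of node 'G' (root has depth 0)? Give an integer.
Path from root to G: B -> E -> G
Depth = number of edges = 2

Answer: 2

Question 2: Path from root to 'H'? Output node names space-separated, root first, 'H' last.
Answer: B F H

Derivation:
Walk down from root: B -> F -> H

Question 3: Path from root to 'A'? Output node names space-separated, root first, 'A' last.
Walk down from root: B -> E -> D -> A

Answer: B E D A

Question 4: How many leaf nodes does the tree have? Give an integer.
Leaves (nodes with no children): A, C, H, J

Answer: 4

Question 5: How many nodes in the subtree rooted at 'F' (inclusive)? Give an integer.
Answer: 3

Derivation:
Subtree rooted at F contains: F, H, J
Count = 3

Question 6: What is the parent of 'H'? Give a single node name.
Answer: F

Derivation:
Scan adjacency: H appears as child of F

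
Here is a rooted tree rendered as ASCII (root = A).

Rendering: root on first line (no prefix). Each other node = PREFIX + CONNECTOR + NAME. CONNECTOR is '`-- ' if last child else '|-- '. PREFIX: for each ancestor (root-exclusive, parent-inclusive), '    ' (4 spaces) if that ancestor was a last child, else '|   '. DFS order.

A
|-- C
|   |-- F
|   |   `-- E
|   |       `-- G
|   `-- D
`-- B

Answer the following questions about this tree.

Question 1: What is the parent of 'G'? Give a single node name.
Scan adjacency: G appears as child of E

Answer: E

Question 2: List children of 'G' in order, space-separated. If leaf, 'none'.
Answer: none

Derivation:
Node G's children (from adjacency): (leaf)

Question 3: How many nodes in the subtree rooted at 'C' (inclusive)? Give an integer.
Subtree rooted at C contains: C, D, E, F, G
Count = 5

Answer: 5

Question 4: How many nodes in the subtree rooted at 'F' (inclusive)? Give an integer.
Subtree rooted at F contains: E, F, G
Count = 3

Answer: 3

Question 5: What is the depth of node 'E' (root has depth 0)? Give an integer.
Answer: 3

Derivation:
Path from root to E: A -> C -> F -> E
Depth = number of edges = 3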